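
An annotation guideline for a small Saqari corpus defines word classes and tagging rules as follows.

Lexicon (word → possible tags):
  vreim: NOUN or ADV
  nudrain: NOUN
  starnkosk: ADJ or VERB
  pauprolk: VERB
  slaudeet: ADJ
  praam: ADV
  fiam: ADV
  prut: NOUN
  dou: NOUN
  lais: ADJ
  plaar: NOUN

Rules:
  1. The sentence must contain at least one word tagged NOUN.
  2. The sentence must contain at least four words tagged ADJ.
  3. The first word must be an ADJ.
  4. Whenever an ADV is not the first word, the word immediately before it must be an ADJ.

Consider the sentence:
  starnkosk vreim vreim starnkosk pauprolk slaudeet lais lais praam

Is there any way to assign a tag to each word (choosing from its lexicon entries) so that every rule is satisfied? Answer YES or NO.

Candidates per position — 1:starnkosk {ADJ,VERB}; 2:vreim {NOUN,ADV}; 3:vreim {NOUN,ADV}; 4:starnkosk {ADJ,VERB}; 5:pauprolk {VERB}; 6:slaudeet {ADJ}; 7:lais {ADJ}; 8:lais {ADJ}; 9:praam {ADV}.
One satisfying assignment: ADJ ADV NOUN ADJ VERB ADJ ADJ ADJ ADV.
Rule-by-rule: rule 1 ✓; rule 2 ✓; rule 3 ✓; rule 4 ✓.

YES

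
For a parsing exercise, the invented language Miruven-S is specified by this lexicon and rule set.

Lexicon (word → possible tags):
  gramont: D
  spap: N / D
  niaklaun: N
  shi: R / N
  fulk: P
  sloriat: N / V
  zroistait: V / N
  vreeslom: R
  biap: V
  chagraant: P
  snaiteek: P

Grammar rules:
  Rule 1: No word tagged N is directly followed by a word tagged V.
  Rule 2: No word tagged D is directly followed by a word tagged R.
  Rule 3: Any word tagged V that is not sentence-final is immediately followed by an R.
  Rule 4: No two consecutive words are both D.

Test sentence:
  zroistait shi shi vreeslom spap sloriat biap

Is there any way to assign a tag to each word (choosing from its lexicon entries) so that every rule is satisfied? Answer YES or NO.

Candidates per position — 1:zroistait {V,N}; 2:shi {R,N}; 3:shi {R,N}; 4:vreeslom {R}; 5:spap {N,D}; 6:sloriat {N,V}; 7:biap {V}.
Every candidate sequence violates at least one rule; no consistent tagging exists.

NO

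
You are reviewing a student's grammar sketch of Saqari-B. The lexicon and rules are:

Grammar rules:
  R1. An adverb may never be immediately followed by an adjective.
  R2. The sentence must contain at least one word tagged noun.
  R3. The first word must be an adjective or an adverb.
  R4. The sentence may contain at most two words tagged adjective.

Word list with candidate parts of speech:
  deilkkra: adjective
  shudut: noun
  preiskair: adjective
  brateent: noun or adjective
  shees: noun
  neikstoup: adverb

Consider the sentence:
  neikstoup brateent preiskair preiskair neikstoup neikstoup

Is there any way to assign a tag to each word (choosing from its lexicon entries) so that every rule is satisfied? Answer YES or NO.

YES

Candidates per position — 1:neikstoup {adverb}; 2:brateent {noun,adjective}; 3:preiskair {adjective}; 4:preiskair {adjective}; 5:neikstoup {adverb}; 6:neikstoup {adverb}.
One satisfying assignment: adverb noun adjective adjective adverb adverb.
Check: rule 1 ok; rule 2 ok; rule 3 ok; rule 4 ok.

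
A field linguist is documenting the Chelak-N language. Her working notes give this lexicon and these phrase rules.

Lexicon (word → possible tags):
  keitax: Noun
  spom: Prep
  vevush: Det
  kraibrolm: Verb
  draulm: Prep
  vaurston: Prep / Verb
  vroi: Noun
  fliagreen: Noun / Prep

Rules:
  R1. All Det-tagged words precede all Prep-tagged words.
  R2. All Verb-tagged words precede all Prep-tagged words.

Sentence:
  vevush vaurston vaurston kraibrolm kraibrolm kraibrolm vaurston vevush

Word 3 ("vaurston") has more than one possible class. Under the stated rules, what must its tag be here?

Candidates per position — 1:vevush {Det}; 2:vaurston {Prep,Verb}; 3:vaurston {Prep,Verb}; 4:kraibrolm {Verb}; 5:kraibrolm {Verb}; 6:kraibrolm {Verb}; 7:vaurston {Prep,Verb}; 8:vevush {Det}.
Word 2 cannot be Prep — rule 1 would then fail for every completion. It is Verb.
Word 3 cannot be Prep — rule 1 would then fail for every completion. It is Verb.
Word 7 cannot be Prep — rule 1 would then fail for every completion. It is Verb.
That leaves exactly one tagging: Det Verb Verb Verb Verb Verb Verb Det.
Rule-by-rule: rule 1 ✓; rule 2 ✓.

Verb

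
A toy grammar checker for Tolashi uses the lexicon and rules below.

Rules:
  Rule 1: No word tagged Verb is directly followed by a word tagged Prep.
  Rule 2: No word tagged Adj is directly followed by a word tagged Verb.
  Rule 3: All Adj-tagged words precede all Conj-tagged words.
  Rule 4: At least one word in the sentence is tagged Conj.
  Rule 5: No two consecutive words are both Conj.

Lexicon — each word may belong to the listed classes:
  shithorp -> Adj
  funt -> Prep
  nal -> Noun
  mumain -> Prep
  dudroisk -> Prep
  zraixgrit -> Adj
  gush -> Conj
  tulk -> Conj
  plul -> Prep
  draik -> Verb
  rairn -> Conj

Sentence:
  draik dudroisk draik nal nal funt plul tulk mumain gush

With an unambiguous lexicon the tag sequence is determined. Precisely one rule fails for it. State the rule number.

1

Fixed tagging: Verb Prep Verb Noun Noun Prep Prep Conj Prep Conj.
Checking each rule: R1 violated, R2 holds, R3 holds, R4 holds, R5 holds.
Only rule 1 fails.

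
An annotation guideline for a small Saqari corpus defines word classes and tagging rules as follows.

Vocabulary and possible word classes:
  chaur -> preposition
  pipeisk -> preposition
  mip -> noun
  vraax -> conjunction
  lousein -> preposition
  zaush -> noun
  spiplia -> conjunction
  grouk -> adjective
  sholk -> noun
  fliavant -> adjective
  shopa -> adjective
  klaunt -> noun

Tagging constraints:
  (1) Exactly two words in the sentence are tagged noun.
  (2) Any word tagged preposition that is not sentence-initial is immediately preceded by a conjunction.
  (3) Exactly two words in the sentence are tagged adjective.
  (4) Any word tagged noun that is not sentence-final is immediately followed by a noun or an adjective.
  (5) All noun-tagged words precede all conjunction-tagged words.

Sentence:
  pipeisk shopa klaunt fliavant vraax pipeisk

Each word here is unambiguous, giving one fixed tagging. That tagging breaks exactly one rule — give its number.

1

Fixed tagging: preposition adjective noun adjective conjunction preposition.
Applying the rules: R1 violated, R2 holds, R3 holds, R4 holds, R5 holds.
Only rule 1 fails.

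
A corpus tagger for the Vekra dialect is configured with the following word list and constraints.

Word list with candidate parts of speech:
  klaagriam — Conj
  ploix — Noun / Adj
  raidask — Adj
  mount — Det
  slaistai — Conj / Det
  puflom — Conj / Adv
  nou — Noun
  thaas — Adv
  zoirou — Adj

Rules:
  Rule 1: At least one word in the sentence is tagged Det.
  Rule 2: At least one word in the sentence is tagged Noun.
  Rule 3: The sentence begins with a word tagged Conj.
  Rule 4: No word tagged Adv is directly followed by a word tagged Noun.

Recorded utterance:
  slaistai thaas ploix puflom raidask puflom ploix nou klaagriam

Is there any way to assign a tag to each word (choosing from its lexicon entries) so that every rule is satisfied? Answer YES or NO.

NO

Candidates per position — 1:slaistai {Conj,Det}; 2:thaas {Adv}; 3:ploix {Noun,Adj}; 4:puflom {Conj,Adv}; 5:raidask {Adj}; 6:puflom {Conj,Adv}; 7:ploix {Noun,Adj}; 8:nou {Noun}; 9:klaagriam {Conj}.
Every candidate sequence violates at least one rule; no consistent tagging exists.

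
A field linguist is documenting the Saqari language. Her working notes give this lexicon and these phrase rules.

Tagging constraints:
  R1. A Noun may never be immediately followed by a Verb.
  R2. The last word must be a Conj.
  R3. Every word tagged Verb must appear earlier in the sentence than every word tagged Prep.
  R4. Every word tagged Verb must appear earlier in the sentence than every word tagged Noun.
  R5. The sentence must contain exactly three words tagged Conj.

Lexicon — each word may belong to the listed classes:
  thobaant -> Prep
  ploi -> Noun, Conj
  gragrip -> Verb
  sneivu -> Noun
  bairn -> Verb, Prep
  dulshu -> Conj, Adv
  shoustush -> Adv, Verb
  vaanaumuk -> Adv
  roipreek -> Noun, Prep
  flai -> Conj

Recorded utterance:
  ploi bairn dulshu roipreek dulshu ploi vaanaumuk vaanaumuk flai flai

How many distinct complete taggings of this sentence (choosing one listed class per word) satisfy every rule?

Candidates per position — 1:ploi {Noun,Conj}; 2:bairn {Verb,Prep}; 3:dulshu {Conj,Adv}; 4:roipreek {Noun,Prep}; 5:dulshu {Conj,Adv}; 6:ploi {Noun,Conj}; 7:vaanaumuk {Adv}; 8:vaanaumuk {Adv}; 9:flai {Conj}; 10:flai {Conj}.
There are 64 candidate sequences in total.
Checking each against the rules leaves 10 sequences.
Count = 10.

10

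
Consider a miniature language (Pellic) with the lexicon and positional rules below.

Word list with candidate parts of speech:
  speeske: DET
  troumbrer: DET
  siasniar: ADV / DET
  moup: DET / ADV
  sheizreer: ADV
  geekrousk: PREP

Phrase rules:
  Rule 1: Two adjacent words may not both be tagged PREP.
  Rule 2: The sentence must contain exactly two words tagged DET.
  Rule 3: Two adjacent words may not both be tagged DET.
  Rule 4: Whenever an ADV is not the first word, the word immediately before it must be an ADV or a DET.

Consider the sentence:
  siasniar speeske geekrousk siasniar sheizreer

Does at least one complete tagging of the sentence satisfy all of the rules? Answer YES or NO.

Candidates per position — 1:siasniar {ADV,DET}; 2:speeske {DET}; 3:geekrousk {PREP}; 4:siasniar {ADV,DET}; 5:sheizreer {ADV}.
One satisfying assignment: ADV DET PREP DET ADV.
Checking: rule 1 ✓; rule 2 ✓; rule 3 ✓; rule 4 ✓.

YES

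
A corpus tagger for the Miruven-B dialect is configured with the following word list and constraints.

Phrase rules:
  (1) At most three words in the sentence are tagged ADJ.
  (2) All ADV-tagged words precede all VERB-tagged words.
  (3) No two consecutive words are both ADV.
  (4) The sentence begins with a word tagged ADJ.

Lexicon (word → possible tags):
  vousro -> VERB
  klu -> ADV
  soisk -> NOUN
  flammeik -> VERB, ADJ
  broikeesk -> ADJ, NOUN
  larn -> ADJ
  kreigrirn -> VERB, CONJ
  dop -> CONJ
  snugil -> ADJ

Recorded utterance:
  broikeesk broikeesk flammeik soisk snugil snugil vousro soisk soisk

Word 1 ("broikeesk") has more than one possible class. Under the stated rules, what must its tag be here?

ADJ

Candidates per position — 1:broikeesk {ADJ,NOUN}; 2:broikeesk {ADJ,NOUN}; 3:flammeik {VERB,ADJ}; 4:soisk {NOUN}; 5:snugil {ADJ}; 6:snugil {ADJ}; 7:vousro {VERB}; 8:soisk {NOUN}; 9:soisk {NOUN}.
Word 1 cannot be NOUN — rule 4 would then fail for every completion. It is ADJ.
Word 2 cannot be ADJ — rule 1 would then fail for every completion. It is NOUN.
Word 3 cannot be ADJ — rule 1 would then fail for every completion. It is VERB.
The unique satisfying tagging is: ADJ NOUN VERB NOUN ADJ ADJ VERB NOUN NOUN.
Check: rule 1 holds; rule 2 holds; rule 3 holds; rule 4 holds.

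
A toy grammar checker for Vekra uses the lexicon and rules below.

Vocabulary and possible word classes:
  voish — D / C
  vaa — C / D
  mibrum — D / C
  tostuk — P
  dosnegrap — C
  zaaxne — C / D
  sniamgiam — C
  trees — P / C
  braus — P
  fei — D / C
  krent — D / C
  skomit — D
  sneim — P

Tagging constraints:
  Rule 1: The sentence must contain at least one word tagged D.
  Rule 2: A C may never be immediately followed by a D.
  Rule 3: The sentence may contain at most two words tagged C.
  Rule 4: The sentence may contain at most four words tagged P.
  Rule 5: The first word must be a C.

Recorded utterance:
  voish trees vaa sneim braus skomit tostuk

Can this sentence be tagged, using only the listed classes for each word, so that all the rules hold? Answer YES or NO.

YES

Candidates per position — 1:voish {D,C}; 2:trees {P,C}; 3:vaa {C,D}; 4:sneim {P}; 5:braus {P}; 6:skomit {D}; 7:tostuk {P}.
One satisfying assignment: C P C P P D P.
Check: rule 1 ✓; rule 2 ✓; rule 3 ✓; rule 4 ✓; rule 5 ✓.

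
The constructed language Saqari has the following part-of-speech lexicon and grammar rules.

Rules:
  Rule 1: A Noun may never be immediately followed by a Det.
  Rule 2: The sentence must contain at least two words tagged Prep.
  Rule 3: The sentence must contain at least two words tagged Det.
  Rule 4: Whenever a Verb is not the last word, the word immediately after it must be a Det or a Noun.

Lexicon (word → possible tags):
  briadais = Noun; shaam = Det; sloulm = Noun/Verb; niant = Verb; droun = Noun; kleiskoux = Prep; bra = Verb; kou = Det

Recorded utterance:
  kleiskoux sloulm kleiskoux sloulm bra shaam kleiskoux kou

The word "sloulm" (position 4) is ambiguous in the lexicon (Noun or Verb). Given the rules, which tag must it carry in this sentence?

Noun

Candidates per position — 1:kleiskoux {Prep}; 2:sloulm {Noun,Verb}; 3:kleiskoux {Prep}; 4:sloulm {Noun,Verb}; 5:bra {Verb}; 6:shaam {Det}; 7:kleiskoux {Prep}; 8:kou {Det}.
At position 2, choosing Verb makes rule 4 impossible to satisfy; hence Noun.
At position 4, choosing Verb makes rule 4 impossible to satisfy; hence Noun.
That leaves exactly one tagging: Prep Noun Prep Noun Verb Det Prep Det.
Verifying each rule — rule 1 ok; rule 2 ok; rule 3 ok; rule 4 ok.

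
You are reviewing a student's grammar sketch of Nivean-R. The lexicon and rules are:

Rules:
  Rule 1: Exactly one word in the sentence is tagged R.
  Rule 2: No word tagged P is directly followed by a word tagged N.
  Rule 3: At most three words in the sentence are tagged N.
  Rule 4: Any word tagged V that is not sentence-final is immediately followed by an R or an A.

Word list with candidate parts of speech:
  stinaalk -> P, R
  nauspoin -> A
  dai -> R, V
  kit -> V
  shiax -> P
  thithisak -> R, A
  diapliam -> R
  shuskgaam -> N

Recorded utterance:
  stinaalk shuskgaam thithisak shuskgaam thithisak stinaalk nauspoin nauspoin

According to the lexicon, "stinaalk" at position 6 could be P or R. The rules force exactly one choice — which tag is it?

P

Candidates per position — 1:stinaalk {P,R}; 2:shuskgaam {N}; 3:thithisak {R,A}; 4:shuskgaam {N}; 5:thithisak {R,A}; 6:stinaalk {P,R}; 7:nauspoin {A}; 8:nauspoin {A}.
At position 1, choosing P makes rule 2 impossible to satisfy; hence R.
At position 3, choosing R makes rule 1 impossible to satisfy; hence A.
At position 5, choosing R makes rule 1 impossible to satisfy; hence A.
At position 6, choosing R makes rule 1 impossible to satisfy; hence P.
The unique satisfying tagging is: R N A N A P A A.
Check: rule 1 ok; rule 2 ok; rule 3 ok; rule 4 ok.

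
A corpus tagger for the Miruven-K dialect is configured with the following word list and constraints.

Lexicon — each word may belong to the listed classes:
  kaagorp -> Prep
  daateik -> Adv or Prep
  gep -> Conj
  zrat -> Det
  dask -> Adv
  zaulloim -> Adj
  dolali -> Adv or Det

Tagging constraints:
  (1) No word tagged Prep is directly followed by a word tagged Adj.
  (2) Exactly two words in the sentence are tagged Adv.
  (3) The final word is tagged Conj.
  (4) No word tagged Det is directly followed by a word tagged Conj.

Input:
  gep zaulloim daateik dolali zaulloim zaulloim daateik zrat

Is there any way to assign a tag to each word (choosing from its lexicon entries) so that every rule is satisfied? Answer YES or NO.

Candidates per position — 1:gep {Conj}; 2:zaulloim {Adj}; 3:daateik {Adv,Prep}; 4:dolali {Adv,Det}; 5:zaulloim {Adj}; 6:zaulloim {Adj}; 7:daateik {Adv,Prep}; 8:zrat {Det}.
Rule 3 cannot be satisfied by any choice of tags from the lexicon.
So there is no consistent tagging.

NO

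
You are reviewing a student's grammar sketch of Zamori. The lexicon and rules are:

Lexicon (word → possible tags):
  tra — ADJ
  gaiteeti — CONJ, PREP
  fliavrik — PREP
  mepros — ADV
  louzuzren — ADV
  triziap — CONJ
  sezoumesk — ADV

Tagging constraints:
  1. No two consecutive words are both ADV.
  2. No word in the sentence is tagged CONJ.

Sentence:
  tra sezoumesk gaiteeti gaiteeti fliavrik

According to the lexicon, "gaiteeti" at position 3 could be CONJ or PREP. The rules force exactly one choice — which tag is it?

Candidates per position — 1:tra {ADJ}; 2:sezoumesk {ADV}; 3:gaiteeti {CONJ,PREP}; 4:gaiteeti {CONJ,PREP}; 5:fliavrik {PREP}.
Word 3 cannot be CONJ — rule 2 would then fail for every completion. It is PREP.
Word 4 cannot be CONJ — rule 2 would then fail for every completion. It is PREP.
So the tagging must be: ADJ ADV PREP PREP PREP.
Check: rule 1 ✓; rule 2 ✓.

PREP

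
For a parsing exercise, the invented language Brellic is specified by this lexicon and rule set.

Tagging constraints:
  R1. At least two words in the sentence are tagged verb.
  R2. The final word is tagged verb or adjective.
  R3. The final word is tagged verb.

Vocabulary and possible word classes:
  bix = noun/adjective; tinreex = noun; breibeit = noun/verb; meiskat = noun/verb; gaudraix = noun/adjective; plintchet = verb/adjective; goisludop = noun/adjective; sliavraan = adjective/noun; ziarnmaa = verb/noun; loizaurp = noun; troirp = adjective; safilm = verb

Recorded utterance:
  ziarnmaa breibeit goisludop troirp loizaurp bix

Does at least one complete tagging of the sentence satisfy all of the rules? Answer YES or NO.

NO

Candidates per position — 1:ziarnmaa {verb,noun}; 2:breibeit {noun,verb}; 3:goisludop {noun,adjective}; 4:troirp {adjective}; 5:loizaurp {noun}; 6:bix {noun,adjective}.
Rule 3 cannot be satisfied by any choice of tags from the lexicon.
So there is no consistent tagging.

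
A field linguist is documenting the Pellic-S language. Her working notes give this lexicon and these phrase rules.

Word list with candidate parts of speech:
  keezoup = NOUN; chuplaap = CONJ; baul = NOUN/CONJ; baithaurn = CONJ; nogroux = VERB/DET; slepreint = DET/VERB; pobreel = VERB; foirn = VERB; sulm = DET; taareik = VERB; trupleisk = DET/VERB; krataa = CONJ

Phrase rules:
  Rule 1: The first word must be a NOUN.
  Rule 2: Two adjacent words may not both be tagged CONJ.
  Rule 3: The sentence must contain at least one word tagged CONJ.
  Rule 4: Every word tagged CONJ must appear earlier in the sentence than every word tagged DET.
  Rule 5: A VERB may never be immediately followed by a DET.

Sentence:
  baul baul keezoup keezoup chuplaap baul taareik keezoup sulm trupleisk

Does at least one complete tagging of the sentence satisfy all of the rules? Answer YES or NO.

YES

Candidates per position — 1:baul {NOUN,CONJ}; 2:baul {NOUN,CONJ}; 3:keezoup {NOUN}; 4:keezoup {NOUN}; 5:chuplaap {CONJ}; 6:baul {NOUN,CONJ}; 7:taareik {VERB}; 8:keezoup {NOUN}; 9:sulm {DET}; 10:trupleisk {DET,VERB}.
One satisfying assignment: NOUN CONJ NOUN NOUN CONJ NOUN VERB NOUN DET DET.
Check: rule 1 ✓; rule 2 ✓; rule 3 ✓; rule 4 ✓; rule 5 ✓.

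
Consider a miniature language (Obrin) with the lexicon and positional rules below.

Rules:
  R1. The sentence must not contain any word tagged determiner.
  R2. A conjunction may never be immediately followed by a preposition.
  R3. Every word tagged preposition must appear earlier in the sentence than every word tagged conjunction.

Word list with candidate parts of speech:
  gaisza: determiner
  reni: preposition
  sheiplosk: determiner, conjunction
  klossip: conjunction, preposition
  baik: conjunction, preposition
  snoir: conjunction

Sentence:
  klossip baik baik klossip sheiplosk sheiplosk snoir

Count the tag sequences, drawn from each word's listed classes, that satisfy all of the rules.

Candidates per position — 1:klossip {conjunction,preposition}; 2:baik {conjunction,preposition}; 3:baik {conjunction,preposition}; 4:klossip {conjunction,preposition}; 5:sheiplosk {determiner,conjunction}; 6:sheiplosk {determiner,conjunction}; 7:snoir {conjunction}.
There are 64 candidate sequences in total.
The sequences that satisfy every rule: conjunction conjunction conjunction conjunction conjunction conjunction conjunction; preposition conjunction conjunction conjunction conjunction conjunction conjunction; preposition preposition conjunction conjunction conjunction conjunction conjunction; preposition preposition preposition conjunction conjunction conjunction conjunction; preposition preposition preposition preposition conjunction conjunction conjunction.
Count = 5.

5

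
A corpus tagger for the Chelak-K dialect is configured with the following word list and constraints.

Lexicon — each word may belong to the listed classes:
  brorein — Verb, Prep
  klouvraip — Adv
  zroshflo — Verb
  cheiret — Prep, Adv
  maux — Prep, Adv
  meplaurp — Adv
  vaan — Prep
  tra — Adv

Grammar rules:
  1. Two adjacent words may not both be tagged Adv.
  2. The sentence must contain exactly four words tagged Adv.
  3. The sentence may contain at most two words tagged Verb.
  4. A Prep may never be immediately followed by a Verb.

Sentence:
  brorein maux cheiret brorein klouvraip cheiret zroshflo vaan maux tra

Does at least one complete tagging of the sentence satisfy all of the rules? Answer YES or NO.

Candidates per position — 1:brorein {Verb,Prep}; 2:maux {Prep,Adv}; 3:cheiret {Prep,Adv}; 4:brorein {Verb,Prep}; 5:klouvraip {Adv}; 6:cheiret {Prep,Adv}; 7:zroshflo {Verb}; 8:vaan {Prep}; 9:maux {Prep,Adv}; 10:tra {Adv}.
Every candidate sequence violates at least one rule; no consistent tagging exists.

NO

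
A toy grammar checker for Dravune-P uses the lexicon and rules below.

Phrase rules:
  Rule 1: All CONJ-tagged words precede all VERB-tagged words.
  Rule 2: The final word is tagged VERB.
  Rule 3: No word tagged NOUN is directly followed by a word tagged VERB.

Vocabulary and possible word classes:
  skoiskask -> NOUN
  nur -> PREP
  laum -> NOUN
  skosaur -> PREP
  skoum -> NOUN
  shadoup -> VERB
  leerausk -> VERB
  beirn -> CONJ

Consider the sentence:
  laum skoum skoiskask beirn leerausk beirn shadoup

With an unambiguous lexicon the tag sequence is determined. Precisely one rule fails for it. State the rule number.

1

Fixed tagging: NOUN NOUN NOUN CONJ VERB CONJ VERB.
Applying the rules: R1 ✗, R2 ✓, R3 ✓.
Only rule 1 fails.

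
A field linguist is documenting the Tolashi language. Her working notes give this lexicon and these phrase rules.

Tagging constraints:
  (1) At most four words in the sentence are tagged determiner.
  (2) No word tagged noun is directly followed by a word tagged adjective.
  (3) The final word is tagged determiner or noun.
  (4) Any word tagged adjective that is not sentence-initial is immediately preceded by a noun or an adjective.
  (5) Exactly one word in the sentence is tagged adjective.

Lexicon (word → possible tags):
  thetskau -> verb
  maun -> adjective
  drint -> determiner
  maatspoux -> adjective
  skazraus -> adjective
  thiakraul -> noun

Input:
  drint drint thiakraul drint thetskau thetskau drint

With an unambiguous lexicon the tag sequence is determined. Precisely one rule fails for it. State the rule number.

5

Fixed tagging: determiner determiner noun determiner verb verb determiner.
Checking each rule: R1 pass, R2 pass, R3 pass, R4 pass, R5 fail.
Only rule 5 fails.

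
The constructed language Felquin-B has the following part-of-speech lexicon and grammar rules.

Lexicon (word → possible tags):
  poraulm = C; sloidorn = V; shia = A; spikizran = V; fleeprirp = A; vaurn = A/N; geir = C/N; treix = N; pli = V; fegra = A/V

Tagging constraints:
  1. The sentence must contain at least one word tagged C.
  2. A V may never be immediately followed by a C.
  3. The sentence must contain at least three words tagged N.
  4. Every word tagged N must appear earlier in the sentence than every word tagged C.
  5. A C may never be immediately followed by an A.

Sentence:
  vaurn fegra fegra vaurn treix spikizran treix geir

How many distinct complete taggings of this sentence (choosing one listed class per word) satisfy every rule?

Candidates per position — 1:vaurn {A,N}; 2:fegra {A,V}; 3:fegra {A,V}; 4:vaurn {A,N}; 5:treix {N}; 6:spikizran {V}; 7:treix {N}; 8:geir {C,N}.
There are 32 candidate sequences in total.
Checking each against the rules leaves 12 sequences.
Count = 12.

12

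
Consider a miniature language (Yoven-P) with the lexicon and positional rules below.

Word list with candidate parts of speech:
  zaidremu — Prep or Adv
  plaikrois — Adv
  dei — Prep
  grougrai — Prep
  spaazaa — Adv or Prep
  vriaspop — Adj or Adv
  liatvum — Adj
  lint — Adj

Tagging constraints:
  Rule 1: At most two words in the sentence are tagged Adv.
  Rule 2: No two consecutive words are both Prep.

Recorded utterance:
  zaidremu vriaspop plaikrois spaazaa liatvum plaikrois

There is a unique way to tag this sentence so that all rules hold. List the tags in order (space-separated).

Prep Adj Adv Prep Adj Adv

Candidates per position — 1:zaidremu {Prep,Adv}; 2:vriaspop {Adj,Adv}; 3:plaikrois {Adv}; 4:spaazaa {Adv,Prep}; 5:liatvum {Adj}; 6:plaikrois {Adv}.
Word 1 cannot be Adv — rule 1 would then fail for every completion. It is Prep.
Word 2 cannot be Adv — rule 1 would then fail for every completion. It is Adj.
Word 4 cannot be Adv — rule 1 would then fail for every completion. It is Prep.
The only consistent sequence is: Prep Adj Adv Prep Adj Adv.
Rule-by-rule: rule 1 ✓; rule 2 ✓.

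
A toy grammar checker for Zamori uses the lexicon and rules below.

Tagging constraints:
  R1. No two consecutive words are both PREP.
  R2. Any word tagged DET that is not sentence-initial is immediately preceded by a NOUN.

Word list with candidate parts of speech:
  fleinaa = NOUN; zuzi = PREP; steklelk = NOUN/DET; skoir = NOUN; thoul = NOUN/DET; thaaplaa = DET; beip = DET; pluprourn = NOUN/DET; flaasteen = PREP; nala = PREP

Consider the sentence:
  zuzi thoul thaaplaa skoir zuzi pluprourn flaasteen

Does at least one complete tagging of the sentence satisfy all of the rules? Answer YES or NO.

Candidates per position — 1:zuzi {PREP}; 2:thoul {NOUN,DET}; 3:thaaplaa {DET}; 4:skoir {NOUN}; 5:zuzi {PREP}; 6:pluprourn {NOUN,DET}; 7:flaasteen {PREP}.
One satisfying assignment: PREP NOUN DET NOUN PREP NOUN PREP.
Checking: rule 1 holds; rule 2 holds.

YES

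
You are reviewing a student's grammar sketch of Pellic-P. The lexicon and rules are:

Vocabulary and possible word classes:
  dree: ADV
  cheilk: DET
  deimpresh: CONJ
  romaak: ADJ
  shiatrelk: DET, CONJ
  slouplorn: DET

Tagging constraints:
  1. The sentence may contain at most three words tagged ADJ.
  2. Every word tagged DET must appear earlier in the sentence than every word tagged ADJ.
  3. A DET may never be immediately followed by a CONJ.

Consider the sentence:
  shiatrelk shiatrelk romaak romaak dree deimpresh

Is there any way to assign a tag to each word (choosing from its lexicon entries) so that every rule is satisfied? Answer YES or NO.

YES

Candidates per position — 1:shiatrelk {DET,CONJ}; 2:shiatrelk {DET,CONJ}; 3:romaak {ADJ}; 4:romaak {ADJ}; 5:dree {ADV}; 6:deimpresh {CONJ}.
One satisfying assignment: DET DET ADJ ADJ ADV CONJ.
Check: rule 1 ✓; rule 2 ✓; rule 3 ✓.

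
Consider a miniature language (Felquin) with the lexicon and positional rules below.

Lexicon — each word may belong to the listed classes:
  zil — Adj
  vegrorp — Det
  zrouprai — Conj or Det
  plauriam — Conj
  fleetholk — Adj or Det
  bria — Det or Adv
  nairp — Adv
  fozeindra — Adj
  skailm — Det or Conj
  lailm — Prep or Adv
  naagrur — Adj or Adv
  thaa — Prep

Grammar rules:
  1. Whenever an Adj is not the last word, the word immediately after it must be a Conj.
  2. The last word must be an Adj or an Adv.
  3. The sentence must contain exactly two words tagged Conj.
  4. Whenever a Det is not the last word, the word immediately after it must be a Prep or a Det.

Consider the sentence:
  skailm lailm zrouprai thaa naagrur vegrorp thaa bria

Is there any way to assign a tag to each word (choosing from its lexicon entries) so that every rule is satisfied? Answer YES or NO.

Candidates per position — 1:skailm {Det,Conj}; 2:lailm {Prep,Adv}; 3:zrouprai {Conj,Det}; 4:thaa {Prep}; 5:naagrur {Adj,Adv}; 6:vegrorp {Det}; 7:thaa {Prep}; 8:bria {Det,Adv}.
One satisfying assignment: Conj Adv Conj Prep Adv Det Prep Adv.
Verifying each rule — rule 1 holds; rule 2 holds; rule 3 holds; rule 4 holds.

YES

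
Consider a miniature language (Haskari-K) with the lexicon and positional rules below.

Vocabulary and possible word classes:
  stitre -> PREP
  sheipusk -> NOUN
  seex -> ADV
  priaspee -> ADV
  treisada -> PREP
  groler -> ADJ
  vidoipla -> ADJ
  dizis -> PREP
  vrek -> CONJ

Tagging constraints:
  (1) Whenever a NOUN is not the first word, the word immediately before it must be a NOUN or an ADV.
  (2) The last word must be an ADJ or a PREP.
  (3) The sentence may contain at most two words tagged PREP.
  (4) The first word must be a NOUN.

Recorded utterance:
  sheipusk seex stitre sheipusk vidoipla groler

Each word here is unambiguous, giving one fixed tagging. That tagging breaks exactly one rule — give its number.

Fixed tagging: NOUN ADV PREP NOUN ADJ ADJ.
Applying the rules: R1 fail, R2 pass, R3 pass, R4 pass.
Only rule 1 fails.

1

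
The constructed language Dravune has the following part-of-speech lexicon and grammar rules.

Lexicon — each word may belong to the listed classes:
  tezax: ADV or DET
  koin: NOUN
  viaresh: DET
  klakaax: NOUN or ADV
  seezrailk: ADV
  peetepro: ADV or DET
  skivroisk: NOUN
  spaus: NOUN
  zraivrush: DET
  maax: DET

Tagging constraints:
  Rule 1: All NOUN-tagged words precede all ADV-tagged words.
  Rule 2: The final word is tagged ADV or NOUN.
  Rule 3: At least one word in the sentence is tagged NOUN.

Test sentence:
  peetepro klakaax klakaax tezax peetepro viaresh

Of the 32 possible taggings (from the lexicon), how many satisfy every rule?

Candidates per position — 1:peetepro {ADV,DET}; 2:klakaax {NOUN,ADV}; 3:klakaax {NOUN,ADV}; 4:tezax {ADV,DET}; 5:peetepro {ADV,DET}; 6:viaresh {DET}.
There are 32 candidate sequences in total.
Rule 2 cannot be satisfied by any choice of tags from the lexicon.
So there is no consistent tagging.
Count = 0.

0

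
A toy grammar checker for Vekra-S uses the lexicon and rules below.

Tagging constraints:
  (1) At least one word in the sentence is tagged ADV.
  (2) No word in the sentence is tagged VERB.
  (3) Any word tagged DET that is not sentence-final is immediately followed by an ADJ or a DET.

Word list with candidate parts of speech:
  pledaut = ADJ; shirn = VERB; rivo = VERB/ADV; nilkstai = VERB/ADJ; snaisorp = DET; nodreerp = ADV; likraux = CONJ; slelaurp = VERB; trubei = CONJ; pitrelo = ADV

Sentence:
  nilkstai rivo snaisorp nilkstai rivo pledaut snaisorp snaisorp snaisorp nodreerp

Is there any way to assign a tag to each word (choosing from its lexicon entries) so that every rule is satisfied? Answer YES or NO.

Candidates per position — 1:nilkstai {VERB,ADJ}; 2:rivo {VERB,ADV}; 3:snaisorp {DET}; 4:nilkstai {VERB,ADJ}; 5:rivo {VERB,ADV}; 6:pledaut {ADJ}; 7:snaisorp {DET}; 8:snaisorp {DET}; 9:snaisorp {DET}; 10:nodreerp {ADV}.
Rule 3 cannot be satisfied by any choice of tags from the lexicon.
So there is no consistent tagging.

NO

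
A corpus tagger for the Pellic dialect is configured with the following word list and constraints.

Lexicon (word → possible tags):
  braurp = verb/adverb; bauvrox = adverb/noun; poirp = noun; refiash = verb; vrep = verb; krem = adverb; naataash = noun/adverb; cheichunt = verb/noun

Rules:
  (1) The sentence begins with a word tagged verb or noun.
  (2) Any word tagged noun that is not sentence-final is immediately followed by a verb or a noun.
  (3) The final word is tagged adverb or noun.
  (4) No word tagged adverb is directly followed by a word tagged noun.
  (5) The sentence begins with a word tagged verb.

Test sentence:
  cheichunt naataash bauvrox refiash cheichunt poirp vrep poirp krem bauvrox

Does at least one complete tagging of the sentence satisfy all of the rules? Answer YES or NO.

NO

Candidates per position — 1:cheichunt {verb,noun}; 2:naataash {noun,adverb}; 3:bauvrox {adverb,noun}; 4:refiash {verb}; 5:cheichunt {verb,noun}; 6:poirp {noun}; 7:vrep {verb}; 8:poirp {noun}; 9:krem {adverb}; 10:bauvrox {adverb,noun}.
Rule 2 cannot be satisfied by any choice of tags from the lexicon.
So there is no consistent tagging.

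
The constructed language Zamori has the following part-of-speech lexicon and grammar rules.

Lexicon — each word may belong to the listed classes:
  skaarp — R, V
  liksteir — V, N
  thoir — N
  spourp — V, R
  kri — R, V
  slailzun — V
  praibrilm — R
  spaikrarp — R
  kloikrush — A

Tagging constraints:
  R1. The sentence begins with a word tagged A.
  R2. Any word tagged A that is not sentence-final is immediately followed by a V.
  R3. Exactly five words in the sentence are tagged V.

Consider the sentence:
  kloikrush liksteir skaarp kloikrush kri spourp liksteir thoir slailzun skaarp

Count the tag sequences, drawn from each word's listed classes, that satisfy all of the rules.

Candidates per position — 1:kloikrush {A}; 2:liksteir {V,N}; 3:skaarp {R,V}; 4:kloikrush {A}; 5:kri {R,V}; 6:spourp {V,R}; 7:liksteir {V,N}; 8:thoir {N}; 9:slailzun {V}; 10:skaarp {R,V}.
There are 64 candidate sequences in total.
Checking each against the rules leaves 6 sequences.
Count = 6.

6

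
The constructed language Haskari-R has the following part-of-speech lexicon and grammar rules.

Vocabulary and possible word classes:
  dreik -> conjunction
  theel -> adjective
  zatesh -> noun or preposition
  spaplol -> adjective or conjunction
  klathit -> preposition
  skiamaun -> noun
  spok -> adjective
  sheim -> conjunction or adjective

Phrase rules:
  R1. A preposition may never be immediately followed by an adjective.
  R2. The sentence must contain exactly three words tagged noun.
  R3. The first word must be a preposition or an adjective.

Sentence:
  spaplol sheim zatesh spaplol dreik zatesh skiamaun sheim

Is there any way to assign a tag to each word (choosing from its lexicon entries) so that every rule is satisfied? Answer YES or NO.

YES

Candidates per position — 1:spaplol {adjective,conjunction}; 2:sheim {conjunction,adjective}; 3:zatesh {noun,preposition}; 4:spaplol {adjective,conjunction}; 5:dreik {conjunction}; 6:zatesh {noun,preposition}; 7:skiamaun {noun}; 8:sheim {conjunction,adjective}.
One satisfying assignment: adjective conjunction noun adjective conjunction noun noun adjective.
Rule-by-rule: rule 1 ok; rule 2 ok; rule 3 ok.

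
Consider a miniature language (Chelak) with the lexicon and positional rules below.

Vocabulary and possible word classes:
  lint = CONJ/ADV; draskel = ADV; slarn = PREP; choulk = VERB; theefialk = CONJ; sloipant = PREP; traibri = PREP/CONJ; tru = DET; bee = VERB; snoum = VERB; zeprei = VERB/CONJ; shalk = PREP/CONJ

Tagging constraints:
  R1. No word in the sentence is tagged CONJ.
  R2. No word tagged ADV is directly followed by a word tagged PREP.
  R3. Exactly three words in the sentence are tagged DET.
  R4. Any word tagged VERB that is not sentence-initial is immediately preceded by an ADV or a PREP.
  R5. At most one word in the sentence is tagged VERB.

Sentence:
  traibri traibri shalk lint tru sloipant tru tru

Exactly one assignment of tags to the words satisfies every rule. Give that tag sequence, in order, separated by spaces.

Candidates per position — 1:traibri {PREP,CONJ}; 2:traibri {PREP,CONJ}; 3:shalk {PREP,CONJ}; 4:lint {CONJ,ADV}; 5:tru {DET}; 6:sloipant {PREP}; 7:tru {DET}; 8:tru {DET}.
Position 1: tagging it CONJ would leave rule 1 unsatisfiable, so it must be PREP.
Position 2: tagging it CONJ would leave rule 1 unsatisfiable, so it must be PREP.
Position 3: tagging it CONJ would leave rule 1 unsatisfiable, so it must be PREP.
Position 4: tagging it CONJ would leave rule 1 unsatisfiable, so it must be ADV.
So the tagging must be: PREP PREP PREP ADV DET PREP DET DET.
Checking: rule 1 holds; rule 2 holds; rule 3 holds; rule 4 holds; rule 5 holds.

PREP PREP PREP ADV DET PREP DET DET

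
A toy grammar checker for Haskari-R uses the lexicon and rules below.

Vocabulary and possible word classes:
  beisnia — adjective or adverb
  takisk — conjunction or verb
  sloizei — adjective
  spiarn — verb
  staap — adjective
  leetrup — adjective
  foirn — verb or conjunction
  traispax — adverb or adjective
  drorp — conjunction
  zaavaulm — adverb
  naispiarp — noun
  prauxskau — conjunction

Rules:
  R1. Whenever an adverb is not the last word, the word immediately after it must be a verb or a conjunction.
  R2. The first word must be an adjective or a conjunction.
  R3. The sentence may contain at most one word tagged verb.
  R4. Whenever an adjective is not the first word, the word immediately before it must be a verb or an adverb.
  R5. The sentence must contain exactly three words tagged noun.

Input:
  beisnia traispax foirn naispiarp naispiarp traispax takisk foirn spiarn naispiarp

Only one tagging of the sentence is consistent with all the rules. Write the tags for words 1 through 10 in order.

Candidates per position — 1:beisnia {adjective,adverb}; 2:traispax {adverb,adjective}; 3:foirn {verb,conjunction}; 4:naispiarp {noun}; 5:naispiarp {noun}; 6:traispax {adverb,adjective}; 7:takisk {conjunction,verb}; 8:foirn {verb,conjunction}; 9:spiarn {verb}; 10:naispiarp {noun}.
Position 1: adverb is ruled out by rule 1; that leaves adjective.
Position 2: adjective is ruled out by rule 4; that leaves adverb.
Position 3: verb is ruled out by rule 3; that leaves conjunction.
Position 6: adjective is ruled out by rule 4; that leaves adverb.
Position 7: verb is ruled out by rule 3; that leaves conjunction.
Position 8: verb is ruled out by rule 3; that leaves conjunction.
So the tagging must be: adjective adverb conjunction noun noun adverb conjunction conjunction verb noun.
Checking: rule 1 ✓; rule 2 ✓; rule 3 ✓; rule 4 ✓; rule 5 ✓.

adjective adverb conjunction noun noun adverb conjunction conjunction verb noun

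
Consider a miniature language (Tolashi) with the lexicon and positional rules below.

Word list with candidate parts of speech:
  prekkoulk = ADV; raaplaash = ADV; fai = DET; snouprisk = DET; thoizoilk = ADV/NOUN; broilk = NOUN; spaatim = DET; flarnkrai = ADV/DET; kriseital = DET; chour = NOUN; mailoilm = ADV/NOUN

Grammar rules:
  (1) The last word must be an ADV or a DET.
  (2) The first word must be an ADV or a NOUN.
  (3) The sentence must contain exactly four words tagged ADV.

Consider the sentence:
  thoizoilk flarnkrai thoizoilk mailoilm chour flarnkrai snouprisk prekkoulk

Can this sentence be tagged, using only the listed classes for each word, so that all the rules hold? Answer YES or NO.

YES

Candidates per position — 1:thoizoilk {ADV,NOUN}; 2:flarnkrai {ADV,DET}; 3:thoizoilk {ADV,NOUN}; 4:mailoilm {ADV,NOUN}; 5:chour {NOUN}; 6:flarnkrai {ADV,DET}; 7:snouprisk {DET}; 8:prekkoulk {ADV}.
One satisfying assignment: ADV ADV NOUN ADV NOUN DET DET ADV.
Verifying each rule — rule 1 ✓; rule 2 ✓; rule 3 ✓.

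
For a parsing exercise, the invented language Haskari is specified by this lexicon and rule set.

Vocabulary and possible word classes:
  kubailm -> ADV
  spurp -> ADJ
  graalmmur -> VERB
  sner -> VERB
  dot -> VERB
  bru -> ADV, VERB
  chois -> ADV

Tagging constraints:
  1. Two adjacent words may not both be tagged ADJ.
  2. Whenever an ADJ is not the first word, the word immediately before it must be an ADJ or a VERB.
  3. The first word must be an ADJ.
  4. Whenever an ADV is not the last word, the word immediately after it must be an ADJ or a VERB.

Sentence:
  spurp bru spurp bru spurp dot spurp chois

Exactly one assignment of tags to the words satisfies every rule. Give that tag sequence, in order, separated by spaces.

Candidates per position — 1:spurp {ADJ}; 2:bru {ADV,VERB}; 3:spurp {ADJ}; 4:bru {ADV,VERB}; 5:spurp {ADJ}; 6:dot {VERB}; 7:spurp {ADJ}; 8:chois {ADV}.
Position 2: ADV is ruled out by rule 2; that leaves VERB.
Position 4: ADV is ruled out by rule 2; that leaves VERB.
The unique satisfying tagging is: ADJ VERB ADJ VERB ADJ VERB ADJ ADV.
Check: rule 1 holds; rule 2 holds; rule 3 holds; rule 4 holds.

ADJ VERB ADJ VERB ADJ VERB ADJ ADV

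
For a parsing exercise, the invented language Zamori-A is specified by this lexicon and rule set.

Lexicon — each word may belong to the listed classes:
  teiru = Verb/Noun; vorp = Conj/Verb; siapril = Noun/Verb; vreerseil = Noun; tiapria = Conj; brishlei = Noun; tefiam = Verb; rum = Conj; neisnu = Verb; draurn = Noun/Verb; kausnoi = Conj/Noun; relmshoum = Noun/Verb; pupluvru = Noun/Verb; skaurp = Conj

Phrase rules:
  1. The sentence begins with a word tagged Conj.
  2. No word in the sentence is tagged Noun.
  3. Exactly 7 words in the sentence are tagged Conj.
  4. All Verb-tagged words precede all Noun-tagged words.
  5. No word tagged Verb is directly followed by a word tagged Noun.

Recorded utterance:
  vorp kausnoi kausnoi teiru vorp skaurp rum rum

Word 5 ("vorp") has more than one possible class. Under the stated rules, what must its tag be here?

Candidates per position — 1:vorp {Conj,Verb}; 2:kausnoi {Conj,Noun}; 3:kausnoi {Conj,Noun}; 4:teiru {Verb,Noun}; 5:vorp {Conj,Verb}; 6:skaurp {Conj}; 7:rum {Conj}; 8:rum {Conj}.
Word 1 cannot be Verb — rule 1 would then fail for every completion. It is Conj.
Word 2 cannot be Noun — rule 2 would then fail for every completion. It is Conj.
Word 3 cannot be Noun — rule 2 would then fail for every completion. It is Conj.
Word 4 cannot be Noun — rule 2 would then fail for every completion. It is Verb.
Word 5 cannot be Verb — rule 3 would then fail for every completion. It is Conj.
The unique satisfying tagging is: Conj Conj Conj Verb Conj Conj Conj Conj.
Verifying each rule — rule 1 ok; rule 2 ok; rule 3 ok; rule 4 ok; rule 5 ok.

Conj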